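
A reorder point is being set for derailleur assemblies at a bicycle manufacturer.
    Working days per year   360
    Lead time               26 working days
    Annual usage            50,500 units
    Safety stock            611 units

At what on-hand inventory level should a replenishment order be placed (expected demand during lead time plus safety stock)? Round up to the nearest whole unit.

4,259 units

Daily demand d = 50,500 / 360 = 140.278 units/day
Demand during lead time = 140.278 × 26 = 3,647.22
Reorder point = 3,647.22 + 611 = 4,258.22 → round up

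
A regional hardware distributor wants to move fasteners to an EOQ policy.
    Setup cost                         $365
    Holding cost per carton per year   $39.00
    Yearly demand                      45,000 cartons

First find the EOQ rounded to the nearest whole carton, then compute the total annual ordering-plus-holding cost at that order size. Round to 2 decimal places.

2DS/H = 2·45,000·365/39 = 842,307.69
EOQ = √842,307.69 ≈ 917.77 → Q = 918 cartons
Orders/yr = 45,000/918 = 49.020; ordering cost = 49.020 × $365 = $17,892.16
Average inventory = 918/2 = 459; holding cost = 459 × $39 = $17,901.00
Total = $17,892.16 + $17,901.00 = $35,793.16

$35,793.16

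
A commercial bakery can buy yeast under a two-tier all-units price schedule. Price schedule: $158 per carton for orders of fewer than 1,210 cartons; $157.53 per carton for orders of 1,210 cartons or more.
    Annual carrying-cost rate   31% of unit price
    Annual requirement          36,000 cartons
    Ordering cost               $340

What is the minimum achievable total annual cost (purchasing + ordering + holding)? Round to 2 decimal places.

H₁ = 31%×$158 = $48.9800;  H₂ = 31%×$157.53 = $48.8343
EOQ₁ = √(2×36,000×340/48.9800) = 706.96  (< 1,210, feasible at tier 1)
EOQ₂ = √(2×36,000×340/48.8343) = 708.02  (< 1,210 → use Q = 1,210 at tier-2 price)
TC(tier 1 (EOQ₁), Q≈707.0) = $5,722,627.02
TC(tier 2, Q≈1,210.0) = $5,710,740.45
Minimum at tier 2: $5,710,740.45

$5,710,740.45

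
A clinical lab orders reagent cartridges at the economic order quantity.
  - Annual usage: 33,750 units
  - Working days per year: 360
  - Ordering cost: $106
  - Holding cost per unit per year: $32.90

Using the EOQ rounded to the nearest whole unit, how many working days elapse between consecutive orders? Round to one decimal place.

Optimal lot size Q* = (2 × 33,750 × $106 / $32.9)^½ ≈ 466.34 → Q = 466 units
Days between orders = 360 / (D/Q) = 360 / 72.425 ≈ 4.971

5.0 days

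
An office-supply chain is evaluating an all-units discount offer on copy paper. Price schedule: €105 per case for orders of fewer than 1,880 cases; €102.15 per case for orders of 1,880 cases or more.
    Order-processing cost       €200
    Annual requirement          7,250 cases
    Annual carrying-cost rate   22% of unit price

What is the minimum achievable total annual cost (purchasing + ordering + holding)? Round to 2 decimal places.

€762,483.40

H₁ = 22%×€105 = €23.1000;  H₂ = 22%×€102.15 = €22.4730
EOQ₁ = √(2×7,250×200/23.1000) = 354.32  (< 1,880, feasible at tier 1)
EOQ₂ = √(2×7,250×200/22.4730) = 359.23  (< 1,880 → use Q = 1,880 at tier-2 price)
TC(tier 1 (EOQ₁), Q≈354.3) = €769,434.74
TC(tier 2, Q≈1,880.0) = €762,483.40
Minimum at tier 2: €762,483.40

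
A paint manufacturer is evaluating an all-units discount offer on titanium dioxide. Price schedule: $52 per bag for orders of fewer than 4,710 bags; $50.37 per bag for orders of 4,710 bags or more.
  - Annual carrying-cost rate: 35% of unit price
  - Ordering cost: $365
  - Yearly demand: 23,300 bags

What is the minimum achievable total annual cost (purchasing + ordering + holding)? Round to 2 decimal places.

H₁ = 35%×$52 = $18.2000;  H₂ = 35%×$50.37 = $17.6295
EOQ₁ = √(2×23,300×365/18.2000) = 966.73  (< 4,710, feasible at tier 1)
EOQ₂ = √(2×23,300×365/17.6295) = 982.24  (< 4,710 → use Q = 4,710 at tier-2 price)
TC(tier 1 (EOQ₁), Q≈966.7) = $1,229,194.43
TC(tier 2, Q≈4,710.0) = $1,216,944.10
Minimum at tier 2: $1,216,944.10

$1,216,944.10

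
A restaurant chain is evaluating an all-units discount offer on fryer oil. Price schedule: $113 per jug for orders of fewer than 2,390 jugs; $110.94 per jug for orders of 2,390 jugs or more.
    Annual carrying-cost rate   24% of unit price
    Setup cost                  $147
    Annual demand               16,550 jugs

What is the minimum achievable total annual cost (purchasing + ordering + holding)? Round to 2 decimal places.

$1,868,892.52

H₁ = 24%×$113 = $27.1200;  H₂ = 24%×$110.94 = $26.6256
EOQ₁ = √(2×16,550×147/27.1200) = 423.57  (< 2,390, feasible at tier 1)
EOQ₂ = √(2×16,550×147/26.6256) = 427.49  (< 2,390 → use Q = 2,390 at tier-2 price)
TC(tier 1 (EOQ₁), Q≈423.6) = $1,881,637.29
TC(tier 2, Q≈2,390.0) = $1,868,892.52
Minimum at tier 2: $1,868,892.52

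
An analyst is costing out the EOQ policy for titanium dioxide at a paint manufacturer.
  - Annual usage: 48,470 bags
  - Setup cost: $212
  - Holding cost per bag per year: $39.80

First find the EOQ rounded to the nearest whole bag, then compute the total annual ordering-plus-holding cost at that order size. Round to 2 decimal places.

2DS/H = 2·48,470·212/39.8 = 516,363.82
EOQ = √516,363.82 ≈ 718.58 → Q = 719 bags
Ordering: D/Q × S = 48,470/719 × $212 = $14,291.57
Holding:  Q/2 × H = 719/2 × $39.8 = $14,308.10
Total = $14,291.57 + $14,308.10 = $28,599.67

$28,599.67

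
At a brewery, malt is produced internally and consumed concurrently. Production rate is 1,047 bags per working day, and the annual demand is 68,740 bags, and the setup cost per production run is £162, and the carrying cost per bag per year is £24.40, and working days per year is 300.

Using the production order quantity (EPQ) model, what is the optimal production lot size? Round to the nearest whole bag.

1,081 bags

d = 68,740/300 = 229.1333 bags/day;  effective holding cost H(1 − d/p) = 24.4·(1 − 229.1333/1047) = 19.06012
Q* = √(2DS / H_eff) = √(2·68,740·162 / 19.06012) ≈ 1,080.97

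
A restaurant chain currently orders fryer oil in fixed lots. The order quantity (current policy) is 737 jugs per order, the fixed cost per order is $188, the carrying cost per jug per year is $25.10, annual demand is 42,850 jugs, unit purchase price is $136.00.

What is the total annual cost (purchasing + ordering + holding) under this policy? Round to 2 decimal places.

$5,847,779.88

Orders/yr = 42,850/737 = 58.141; ordering cost = 58.141 × $188 = $10,930.53
Average inventory = 737/2 = 368.5; holding cost = 368.5 × $25.1 = $9,249.35
Purchase cost = D·C = 42,850 × 136 = $5,827,600.00
Total = $10,930.53 + $9,249.35 + $5,827,600.00 = $5,847,779.88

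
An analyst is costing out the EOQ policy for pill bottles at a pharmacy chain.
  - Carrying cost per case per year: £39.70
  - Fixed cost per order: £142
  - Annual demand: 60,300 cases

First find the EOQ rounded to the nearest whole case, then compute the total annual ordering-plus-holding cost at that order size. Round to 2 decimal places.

£26,074.33

EOQ = √(2DS/H) = √(2 × 60,300 × 142 / 39.7)
    = √(431,365.24) ≈ 656.78 → Q = 657 cases
Orders/yr = 60,300/657 = 91.781; ordering cost = 91.781 × £142 = £13,032.88
Average inventory = 657/2 = 328.5; holding cost = 328.5 × £39.7 = £13,041.45
Total = £13,032.88 + £13,041.45 = £26,074.33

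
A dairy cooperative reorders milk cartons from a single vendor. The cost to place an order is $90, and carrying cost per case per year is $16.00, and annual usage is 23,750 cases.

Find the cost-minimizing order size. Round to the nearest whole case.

Optimal lot size Q* = (2 × 23,750 × $90 / $16)^½ ≈ 516.90

517 cases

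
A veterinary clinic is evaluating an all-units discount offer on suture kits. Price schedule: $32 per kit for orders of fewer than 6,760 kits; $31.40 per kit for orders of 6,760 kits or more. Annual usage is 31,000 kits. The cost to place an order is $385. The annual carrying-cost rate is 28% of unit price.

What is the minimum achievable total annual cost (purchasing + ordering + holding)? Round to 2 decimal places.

H₁ = 28%×$32 = $8.9600;  H₂ = 28%×$31.40 = $8.7920
EOQ₁ = √(2×31,000×385/8.9600) = 1,632.20  (< 6,760, feasible at tier 1)
EOQ₂ = √(2×31,000×385/8.7920) = 1,647.72  (< 6,760 → use Q = 6,760 at tier-2 price)
TC(tier 1 (EOQ₁), Q≈1,632.2) = $1,006,624.47
TC(tier 2, Q≈6,760.0) = $1,004,882.49
Minimum at tier 2: $1,004,882.49

$1,004,882.49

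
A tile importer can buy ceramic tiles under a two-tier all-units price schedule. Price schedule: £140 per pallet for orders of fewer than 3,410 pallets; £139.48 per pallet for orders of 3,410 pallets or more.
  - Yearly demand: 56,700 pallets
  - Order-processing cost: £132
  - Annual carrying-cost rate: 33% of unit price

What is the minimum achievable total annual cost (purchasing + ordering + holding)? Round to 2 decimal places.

H₁ = 33%×£140 = £46.2000;  H₂ = 33%×£139.48 = £46.0284
EOQ₁ = √(2×56,700×132/46.2000) = 569.21  (< 3,410, feasible at tier 1)
EOQ₂ = √(2×56,700×132/46.0284) = 570.27  (< 3,410 → use Q = 3,410 at tier-2 price)
TC(tier 1 (EOQ₁), Q≈569.2) = £7,964,297.50
TC(tier 2, Q≈3,410.0) = £7,989,189.26
Minimum at tier 1 (EOQ₁): £7,964,297.50

£7,964,297.50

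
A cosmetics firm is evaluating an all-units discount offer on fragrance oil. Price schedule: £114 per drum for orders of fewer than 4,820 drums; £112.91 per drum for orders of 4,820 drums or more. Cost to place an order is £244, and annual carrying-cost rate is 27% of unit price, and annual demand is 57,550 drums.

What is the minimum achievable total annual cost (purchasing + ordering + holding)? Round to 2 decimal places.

£6,574,354.36

H₁ = 27%×£114 = £30.7800;  H₂ = 27%×£112.91 = £30.4857
EOQ₁ = √(2×57,550×244/30.7800) = 955.21  (< 4,820, feasible at tier 1)
EOQ₂ = √(2×57,550×244/30.4857) = 959.81  (< 4,820 → use Q = 4,820 at tier-2 price)
TC(tier 1 (EOQ₁), Q≈955.2) = £6,590,101.32
TC(tier 2, Q≈4,820.0) = £6,574,354.36
Minimum at tier 2: £6,574,354.36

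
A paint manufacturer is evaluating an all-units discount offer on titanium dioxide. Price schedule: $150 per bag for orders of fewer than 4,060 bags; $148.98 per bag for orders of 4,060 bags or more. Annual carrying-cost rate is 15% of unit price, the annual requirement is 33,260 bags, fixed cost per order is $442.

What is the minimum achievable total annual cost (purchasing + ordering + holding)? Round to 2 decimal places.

$5,004,060.13

H₁ = 15%×$150 = $22.5000;  H₂ = 15%×$148.98 = $22.3470
EOQ₁ = √(2×33,260×442/22.5000) = 1,143.13  (< 4,060, feasible at tier 1)
EOQ₂ = √(2×33,260×442/22.3470) = 1,147.04  (< 4,060 → use Q = 4,060 at tier-2 price)
TC(tier 1 (EOQ₁), Q≈1,143.1) = $5,014,720.45
TC(tier 2, Q≈4,060.0) = $5,004,060.13
Minimum at tier 2: $5,004,060.13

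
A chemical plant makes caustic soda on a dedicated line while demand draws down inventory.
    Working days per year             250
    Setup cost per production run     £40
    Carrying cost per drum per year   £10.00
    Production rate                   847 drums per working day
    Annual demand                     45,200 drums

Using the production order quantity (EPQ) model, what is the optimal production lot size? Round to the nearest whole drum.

678 drums

d = 45,200/250 = 180.8000 drums/day;  effective holding cost H(1 − d/p) = 10·(1 − 180.8000/847) = 7.86541
Q* = √(2DS / H_eff) = √(2·45,200·40 / 7.86541) ≈ 678.04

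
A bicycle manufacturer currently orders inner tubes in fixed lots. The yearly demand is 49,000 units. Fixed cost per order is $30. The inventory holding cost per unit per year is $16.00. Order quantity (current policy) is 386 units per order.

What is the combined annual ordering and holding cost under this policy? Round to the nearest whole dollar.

$6,896

Orders/yr = 49,000/386 = 126.943; ordering cost = 126.943 × $30 = $3,808.29
Average inventory = 386/2 = 193; holding cost = 193 × $16 = $3,088.00
Total = $3,808.29 + $3,088.00 = $6,896.29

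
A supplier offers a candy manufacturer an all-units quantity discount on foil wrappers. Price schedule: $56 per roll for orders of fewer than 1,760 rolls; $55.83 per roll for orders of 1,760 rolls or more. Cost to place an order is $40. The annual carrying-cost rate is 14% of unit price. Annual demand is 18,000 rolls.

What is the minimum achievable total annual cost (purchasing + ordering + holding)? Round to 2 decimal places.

H₁ = 14%×$56 = $7.8400;  H₂ = 14%×$55.83 = $7.8162
EOQ₁ = √(2×18,000×40/7.8400) = 428.57  (< 1,760, feasible at tier 1)
EOQ₂ = √(2×18,000×40/7.8162) = 429.22  (< 1,760 → use Q = 1,760 at tier-2 price)
TC(tier 1 (EOQ₁), Q≈428.6) = $1,011,360.00
TC(tier 2, Q≈1,760.0) = $1,012,227.35
Minimum at tier 1 (EOQ₁): $1,011,360.00

$1,011,360.00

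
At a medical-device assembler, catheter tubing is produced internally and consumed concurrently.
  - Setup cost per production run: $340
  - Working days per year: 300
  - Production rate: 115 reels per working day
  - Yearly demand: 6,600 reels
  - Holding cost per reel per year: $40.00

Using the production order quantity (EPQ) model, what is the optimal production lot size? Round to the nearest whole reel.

Daily demand d = 6,600/300 = 22.000; p = 115; 1 − d/p = 0.80870
EPQ = √(2DS / (H(1 − d/p)))
    = √(2 × 6,600 × 340 / (40 × 0.80870)) ≈ 372.48

372 reels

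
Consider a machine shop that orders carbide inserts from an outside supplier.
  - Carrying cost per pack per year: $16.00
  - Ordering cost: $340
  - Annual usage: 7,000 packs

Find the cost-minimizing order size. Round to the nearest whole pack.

2DS/H = 2·7,000·340/16 = 297,500.00
EOQ = √297,500.00 ≈ 545.44

545 packs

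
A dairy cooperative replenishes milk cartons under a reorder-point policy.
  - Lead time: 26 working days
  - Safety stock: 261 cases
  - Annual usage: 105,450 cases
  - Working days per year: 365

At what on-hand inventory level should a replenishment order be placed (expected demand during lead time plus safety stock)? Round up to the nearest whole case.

Daily demand d = 105,450 / 365 = 288.904 cases/day
Demand during lead time = 288.904 × 26 = 7,511.51
Reorder point = 7,511.51 + 261 = 7,772.51 → round up

7,773 cases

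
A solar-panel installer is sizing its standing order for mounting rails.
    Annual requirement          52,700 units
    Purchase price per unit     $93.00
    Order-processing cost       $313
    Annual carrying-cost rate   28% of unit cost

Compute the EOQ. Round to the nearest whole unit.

Carrying cost H = $93 × 28% = $26.0400/unit/yr
Q* = √(2·D·S / H) = √(2·52,700·313 / 26.04) = √1,266,904.8 ≈ 1,125.57

1,126 units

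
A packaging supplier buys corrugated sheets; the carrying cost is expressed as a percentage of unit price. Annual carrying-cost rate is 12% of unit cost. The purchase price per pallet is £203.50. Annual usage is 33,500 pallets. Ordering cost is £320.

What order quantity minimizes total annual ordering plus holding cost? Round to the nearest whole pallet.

937 pallets

Carrying cost H = £203.5 × 12% = £24.4200/pallet/yr
Optimal lot size Q* = (2 × 33,500 × £320 / £24.42)^½ ≈ 937.00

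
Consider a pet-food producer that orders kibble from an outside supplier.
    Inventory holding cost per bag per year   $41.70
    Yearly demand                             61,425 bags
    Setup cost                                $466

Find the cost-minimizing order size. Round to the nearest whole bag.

1,172 bags

2DS/H = 2·61,425·466/41.7 = 1,372,856.12
EOQ = √1,372,856.12 ≈ 1,171.69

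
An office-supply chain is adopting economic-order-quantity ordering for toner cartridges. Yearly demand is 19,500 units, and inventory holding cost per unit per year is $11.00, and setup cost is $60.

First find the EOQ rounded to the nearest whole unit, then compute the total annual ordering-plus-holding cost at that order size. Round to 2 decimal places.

Optimal lot size Q* = (2 × 19,500 × $60 / $11)^½ ≈ 461.22 → Q = 461 units
Orders/yr = 19,500/461 = 42.299; ordering cost = 42.299 × $60 = $2,537.96
Average inventory = 461/2 = 230.5; holding cost = 230.5 × $11 = $2,535.50
Total = $2,537.96 + $2,535.50 = $5,073.46

$5,073.46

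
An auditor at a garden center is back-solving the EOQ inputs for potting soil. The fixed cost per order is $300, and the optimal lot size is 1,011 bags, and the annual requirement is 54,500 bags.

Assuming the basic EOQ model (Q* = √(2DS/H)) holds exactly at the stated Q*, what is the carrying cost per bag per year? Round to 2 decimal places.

$31.99

EOQ relation: Q² = 2DS/H, so rearrange for the unknown.
H = 2DS / Q² = 2 × 54,500 × 300 / 1,011² = 31.9923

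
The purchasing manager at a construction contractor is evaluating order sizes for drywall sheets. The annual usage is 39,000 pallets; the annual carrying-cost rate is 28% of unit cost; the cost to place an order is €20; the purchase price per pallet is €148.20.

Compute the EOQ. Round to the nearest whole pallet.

194 pallets

Carrying cost H = €148.2 × 28% = €41.4960/pallet/yr
Q* = √(2·D·S / H) = √(2·39,000·20 / 41.496) = √37,594.0 ≈ 193.89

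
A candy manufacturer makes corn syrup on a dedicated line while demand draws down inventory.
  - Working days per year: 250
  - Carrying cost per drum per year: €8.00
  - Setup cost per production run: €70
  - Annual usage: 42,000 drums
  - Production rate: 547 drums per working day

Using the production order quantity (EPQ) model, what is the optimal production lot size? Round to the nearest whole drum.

d = 42,000/250 = 168.0000 drums/day;  effective holding cost H(1 − d/p) = 8·(1 − 168.0000/547) = 5.54296
Q* = √(2DS / H_eff) = √(2·42,000·70 / 5.54296) ≈ 1,029.95

1,030 drums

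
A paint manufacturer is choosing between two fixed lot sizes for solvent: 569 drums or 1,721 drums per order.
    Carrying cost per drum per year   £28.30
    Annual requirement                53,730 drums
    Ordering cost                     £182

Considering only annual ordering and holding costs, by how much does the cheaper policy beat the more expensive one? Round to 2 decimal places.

£4,796.83

TC(Q) = (D/Q)S + (Q/2)H
TC(569) = (53,730/569)×182 + (569/2)×28.3 = £25,237.40
TC(1,721) = (53,730/1,721)×182 + (1,721/2)×28.3 = £30,034.23
|ΔTC| = |£25,237.40 − £30,034.23| = £4,796.83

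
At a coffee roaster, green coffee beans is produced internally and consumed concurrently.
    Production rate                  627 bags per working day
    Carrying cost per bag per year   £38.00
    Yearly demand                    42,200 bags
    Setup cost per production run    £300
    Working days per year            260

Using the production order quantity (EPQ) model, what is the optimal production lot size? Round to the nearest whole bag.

Daily demand d = 42,200/260 = 162.308; p = 627; 1 − d/p = 0.74114
EPQ = √(2DS / (H(1 − d/p)))
    = √(2 × 42,200 × 300 / (38 × 0.74114)) ≈ 948.18

948 bags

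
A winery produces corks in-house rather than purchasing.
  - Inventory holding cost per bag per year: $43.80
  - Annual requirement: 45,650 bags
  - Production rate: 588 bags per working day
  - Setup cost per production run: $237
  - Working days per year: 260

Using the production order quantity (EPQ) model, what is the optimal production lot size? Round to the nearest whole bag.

Daily demand d = 45,650/260 = 175.577; p = 588; 1 − d/p = 0.70140
EPQ = √(2DS / (H(1 − d/p)))
    = √(2 × 45,650 × 237 / (43.8 × 0.70140)) ≈ 839.25

839 bags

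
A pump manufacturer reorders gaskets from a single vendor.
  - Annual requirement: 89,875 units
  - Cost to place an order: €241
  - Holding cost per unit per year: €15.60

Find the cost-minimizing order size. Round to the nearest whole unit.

1,666 units

2DS/H = 2·89,875·241/15.6 = 2,776,907.05
EOQ = √2,776,907.05 ≈ 1,666.41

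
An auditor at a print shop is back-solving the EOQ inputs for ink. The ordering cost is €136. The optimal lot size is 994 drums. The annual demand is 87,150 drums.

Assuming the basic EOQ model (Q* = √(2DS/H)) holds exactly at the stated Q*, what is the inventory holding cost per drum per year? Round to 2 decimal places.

From Q* = √(2DS/H) ⇒ Q*² = 2DS/H.
H = 2DS / Q² = 2 × 87,150 × 136 / 994² = 23.9918

€23.99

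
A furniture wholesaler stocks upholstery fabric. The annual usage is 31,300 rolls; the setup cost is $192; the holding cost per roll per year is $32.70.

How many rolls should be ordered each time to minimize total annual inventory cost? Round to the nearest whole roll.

EOQ = √(2DS/H) = √(2 × 31,300 × 192 / 32.7)
    = √(367,559.63) ≈ 606.27

606 rolls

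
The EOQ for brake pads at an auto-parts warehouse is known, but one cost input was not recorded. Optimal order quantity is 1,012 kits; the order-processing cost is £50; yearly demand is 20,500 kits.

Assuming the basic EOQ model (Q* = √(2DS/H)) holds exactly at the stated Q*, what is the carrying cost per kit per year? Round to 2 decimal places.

Since Q* = (2DS/H)^½, squaring gives Q*²·H = 2DS.
H = 2DS / Q² = 2 × 20,500 × 50 / 1,012² = 2.0017

£2.00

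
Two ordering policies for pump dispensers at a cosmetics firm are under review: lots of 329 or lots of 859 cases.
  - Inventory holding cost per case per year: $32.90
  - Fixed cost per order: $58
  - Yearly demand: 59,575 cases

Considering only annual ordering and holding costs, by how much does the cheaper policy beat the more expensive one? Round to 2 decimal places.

For each Q, cost = (D/Q)·S + (Q/2)·H.
TC(329) = (59,575/329)×58 + (329/2)×32.9 = $15,914.63
TC(859) = (59,575/859)×58 + (859/2)×32.9 = $18,153.08
Lots of 329 are cheaper by $2,238.44.

$2,238.44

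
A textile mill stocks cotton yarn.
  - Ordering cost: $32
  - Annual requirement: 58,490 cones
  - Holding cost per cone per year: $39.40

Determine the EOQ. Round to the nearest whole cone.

308 cones

Q* = √(2·D·S / H) = √(2·58,490·32 / 39.4) = √95,009.1 ≈ 308.24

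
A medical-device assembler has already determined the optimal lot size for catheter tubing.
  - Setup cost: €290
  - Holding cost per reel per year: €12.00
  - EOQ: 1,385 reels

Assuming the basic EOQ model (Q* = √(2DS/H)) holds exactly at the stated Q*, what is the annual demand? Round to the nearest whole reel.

39,687 reels per year

EOQ relation: Q² = 2DS/H, so rearrange for the unknown.
D = Q²H / (2S) = 1,385² × 12 / (2 × 290) = 39,687.41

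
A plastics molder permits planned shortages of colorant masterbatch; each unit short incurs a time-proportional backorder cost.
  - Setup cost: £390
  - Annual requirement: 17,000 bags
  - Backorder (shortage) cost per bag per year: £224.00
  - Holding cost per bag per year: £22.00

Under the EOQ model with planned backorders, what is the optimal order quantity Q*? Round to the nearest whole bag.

814 bags

Q* = √(2DS/H) · √((H + b)/b)
   = √(2 × 17,000 × 390 / 22) · √((22 + 224) / 224)
   = 776.355 × 1.0480 ≈ 813.59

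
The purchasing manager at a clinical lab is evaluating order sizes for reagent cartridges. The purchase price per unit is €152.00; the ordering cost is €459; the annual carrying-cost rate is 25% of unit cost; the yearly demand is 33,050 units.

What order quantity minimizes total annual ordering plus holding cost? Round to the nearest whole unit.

H = i·C = 0.25 × €152 = €38.0000 per unit-year
2DS/H = 2·33,050·459/38 = 798,418.42
EOQ = √798,418.42 ≈ 893.54

894 units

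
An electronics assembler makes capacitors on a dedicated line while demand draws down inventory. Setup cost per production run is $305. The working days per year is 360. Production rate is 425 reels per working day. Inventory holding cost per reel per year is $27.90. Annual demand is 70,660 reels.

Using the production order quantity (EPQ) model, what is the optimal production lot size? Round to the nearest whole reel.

Daily demand d = 70,660/360 = 196.278; p = 425; 1 − d/p = 0.53817
EPQ = √(2DS / (H(1 − d/p)))
    = √(2 × 70,660 × 305 / (27.9 × 0.53817)) ≈ 1,694.30

1,694 reels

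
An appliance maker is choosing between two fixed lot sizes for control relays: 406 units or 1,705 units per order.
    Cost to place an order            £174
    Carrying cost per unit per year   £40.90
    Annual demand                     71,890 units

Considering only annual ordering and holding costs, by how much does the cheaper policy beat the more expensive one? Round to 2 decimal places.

£3,091.12

For each Q, cost = (D/Q)·S + (Q/2)·H.
TC(406) = (71,890/406)×174 + (406/2)×40.9 = £39,112.70
TC(1,705) = (71,890/1,705)×174 + (1,705/2)×40.9 = £42,203.82
Cheaper: Q = 406.  Difference = £3,091.12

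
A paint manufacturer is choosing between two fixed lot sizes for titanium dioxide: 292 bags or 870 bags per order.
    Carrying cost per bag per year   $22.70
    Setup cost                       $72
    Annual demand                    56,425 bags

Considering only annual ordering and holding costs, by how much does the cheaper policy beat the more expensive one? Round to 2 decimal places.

For each Q, cost = (D/Q)·S + (Q/2)·H.
TC(292) = (56,425/292)×72 + (292/2)×22.7 = $17,227.21
TC(870) = (56,425/870)×72 + (870/2)×22.7 = $14,544.16
|ΔTC| = |$17,227.21 − $14,544.16| = $2,683.06

$2,683.06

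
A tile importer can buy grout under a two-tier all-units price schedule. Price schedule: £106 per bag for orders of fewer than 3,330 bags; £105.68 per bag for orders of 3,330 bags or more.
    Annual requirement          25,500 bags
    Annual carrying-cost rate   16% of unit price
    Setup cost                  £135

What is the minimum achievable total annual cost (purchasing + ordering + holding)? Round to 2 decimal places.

£2,713,806.00

H₁ = 16%×£106 = £16.9600;  H₂ = 16%×£105.68 = £16.9088
EOQ₁ = √(2×25,500×135/16.9600) = 637.15  (< 3,330, feasible at tier 1)
EOQ₂ = √(2×25,500×135/16.9088) = 638.11  (< 3,330 → use Q = 3,330 at tier-2 price)
TC(tier 1 (EOQ₁), Q≈637.1) = £2,713,806.00
TC(tier 2, Q≈3,330.0) = £2,724,026.94
Minimum at tier 1 (EOQ₁): £2,713,806.00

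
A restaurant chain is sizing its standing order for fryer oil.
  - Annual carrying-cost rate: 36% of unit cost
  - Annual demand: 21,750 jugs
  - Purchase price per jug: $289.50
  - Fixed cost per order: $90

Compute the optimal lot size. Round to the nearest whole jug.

194 jugs

H = i·C = 0.36 × $289.5 = $104.2200 per jug-year
EOQ = √(2DS/H) = √(2 × 21,750 × 90 / 104.22)
    = √(37,564.77) ≈ 193.82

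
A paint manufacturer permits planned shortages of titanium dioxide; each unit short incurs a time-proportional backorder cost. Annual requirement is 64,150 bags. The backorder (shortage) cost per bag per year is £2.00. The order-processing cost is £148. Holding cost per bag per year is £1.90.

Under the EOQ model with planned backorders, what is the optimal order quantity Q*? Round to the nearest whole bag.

Basic EOQ = √(2·64,150·148/1.9) = 3,161.312
Backorder adjustment √((H+b)/b) = √((1.9+2)/2) = 1.3964
Q* = 3,161.312 × 1.3964 ≈ 4,414.53

4,415 bags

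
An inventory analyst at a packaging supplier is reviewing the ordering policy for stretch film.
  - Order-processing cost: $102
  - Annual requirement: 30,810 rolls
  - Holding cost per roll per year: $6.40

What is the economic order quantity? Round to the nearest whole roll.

EOQ = √(2DS/H) = √(2 × 30,810 × 102 / 6.4)
    = √(982,068.75) ≈ 990.99

991 rolls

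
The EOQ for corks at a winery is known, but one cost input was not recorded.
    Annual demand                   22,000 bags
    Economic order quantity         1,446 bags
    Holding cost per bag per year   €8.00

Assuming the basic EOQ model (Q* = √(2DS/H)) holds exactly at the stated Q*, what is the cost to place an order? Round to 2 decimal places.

Since Q* = (2DS/H)^½, squaring gives Q*²·H = 2DS.
S = Q²H / (2D) = 1,446² × 8 / (2 × 22,000) = 380.1665

€380.17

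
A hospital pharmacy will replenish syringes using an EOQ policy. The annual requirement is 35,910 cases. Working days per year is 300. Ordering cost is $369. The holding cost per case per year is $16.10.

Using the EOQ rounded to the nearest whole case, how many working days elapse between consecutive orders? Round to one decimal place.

10.7 days

2DS/H = 2·35,910·369/16.1 = 1,646,060.87
EOQ = √1,646,060.87 ≈ 1,282.99 → Q = 1,283 cases
T = Q/D × 300 days = 1,283/35,910 × 300 = 10.718 days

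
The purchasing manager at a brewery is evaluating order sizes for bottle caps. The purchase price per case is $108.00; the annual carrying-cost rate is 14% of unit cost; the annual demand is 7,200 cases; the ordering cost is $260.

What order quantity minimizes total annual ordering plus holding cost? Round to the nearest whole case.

498 cases

Carrying cost H = $108 × 14% = $15.1200/case/yr
Q* = √(2·D·S / H) = √(2·7,200·260 / 15.12) = √247,619.0 ≈ 497.61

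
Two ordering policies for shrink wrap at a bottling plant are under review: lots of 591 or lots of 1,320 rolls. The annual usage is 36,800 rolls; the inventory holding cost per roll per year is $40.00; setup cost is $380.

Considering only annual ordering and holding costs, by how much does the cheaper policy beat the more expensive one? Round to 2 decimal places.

$1,512.35

Annual cost at Q: ordering D·S/Q plus holding Q·H/2.
TC(591) = (36,800/591)×380 + (591/2)×40 = $35,481.59
TC(1,320) = (36,800/1,320)×380 + (1,320/2)×40 = $36,993.94
Cheaper: Q = 591.  Difference = $1,512.35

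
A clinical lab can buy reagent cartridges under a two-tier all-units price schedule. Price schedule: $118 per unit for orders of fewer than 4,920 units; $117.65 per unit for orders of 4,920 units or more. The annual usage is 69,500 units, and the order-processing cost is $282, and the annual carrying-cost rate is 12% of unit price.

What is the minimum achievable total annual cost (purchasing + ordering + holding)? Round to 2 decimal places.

$8,215,388.82

H₁ = 12%×$118 = $14.1600;  H₂ = 12%×$117.65 = $14.1180
EOQ₁ = √(2×69,500×282/14.1600) = 1,663.80  (< 4,920, feasible at tier 1)
EOQ₂ = √(2×69,500×282/14.1180) = 1,666.27  (< 4,920 → use Q = 4,920 at tier-2 price)
TC(tier 1 (EOQ₁), Q≈1,663.8) = $8,224,559.37
TC(tier 2, Q≈4,920.0) = $8,215,388.82
Minimum at tier 2: $8,215,388.82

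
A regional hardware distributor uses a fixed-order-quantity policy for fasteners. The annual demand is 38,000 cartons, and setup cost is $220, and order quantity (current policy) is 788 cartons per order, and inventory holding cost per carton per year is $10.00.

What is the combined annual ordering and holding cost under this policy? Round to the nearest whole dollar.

$14,549

Annual ordering cost = (D/Q)·S = (38,000/788) × 220 = $10,609.14
Annual holding cost  = (Q/2)·H = (788/2) × 10 = $3,940.00
Total = $10,609.14 + $3,940.00 = $14,549.14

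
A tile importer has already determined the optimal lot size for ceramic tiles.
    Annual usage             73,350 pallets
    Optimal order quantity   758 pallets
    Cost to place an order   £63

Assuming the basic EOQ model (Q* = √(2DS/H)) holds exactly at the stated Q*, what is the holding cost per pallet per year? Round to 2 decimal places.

£16.09

From Q* = √(2DS/H) ⇒ Q*² = 2DS/H.
H = 2DS / Q² = 2 × 73,350 × 63 / 758² = 16.0854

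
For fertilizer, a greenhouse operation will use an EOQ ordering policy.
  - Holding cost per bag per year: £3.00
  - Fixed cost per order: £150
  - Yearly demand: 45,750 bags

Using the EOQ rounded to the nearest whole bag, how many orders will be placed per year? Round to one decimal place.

Optimal lot size Q* = (2 × 45,750 × £150 / £3)^½ ≈ 2,138.92 → Q = 2,139
Orders per year = D/Q = 45,750 / 2,139 = 21.388

21.4 orders per year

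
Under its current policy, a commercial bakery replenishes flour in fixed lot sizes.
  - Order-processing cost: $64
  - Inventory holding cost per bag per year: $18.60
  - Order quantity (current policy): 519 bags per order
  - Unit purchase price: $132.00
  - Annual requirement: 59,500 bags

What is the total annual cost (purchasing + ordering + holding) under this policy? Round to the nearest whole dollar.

$7,866,164

Ordering: D/Q × S = 59,500/519 × $64 = $7,337.19
Holding:  Q/2 × H = 519/2 × $18.6 = $4,826.70
Purchase cost = D·C = 59,500 × 132 = $7,854,000.00
Total = $7,337.19 + $4,826.70 + $7,854,000.00 = $7,866,163.89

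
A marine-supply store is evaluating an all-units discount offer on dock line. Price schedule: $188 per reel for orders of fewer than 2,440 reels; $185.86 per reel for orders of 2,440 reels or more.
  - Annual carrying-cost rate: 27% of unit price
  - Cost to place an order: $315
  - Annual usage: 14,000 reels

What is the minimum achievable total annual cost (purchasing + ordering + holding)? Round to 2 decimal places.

H₁ = 27%×$188 = $50.7600;  H₂ = 27%×$185.86 = $50.1822
EOQ₁ = √(2×14,000×315/50.7600) = 416.84  (< 2,440, feasible at tier 1)
EOQ₂ = √(2×14,000×315/50.1822) = 419.24  (< 2,440 → use Q = 2,440 at tier-2 price)
TC(tier 1 (EOQ₁), Q≈416.8) = $2,653,159.00
TC(tier 2, Q≈2,440.0) = $2,665,069.66
Minimum at tier 1 (EOQ₁): $2,653,159.00

$2,653,159.00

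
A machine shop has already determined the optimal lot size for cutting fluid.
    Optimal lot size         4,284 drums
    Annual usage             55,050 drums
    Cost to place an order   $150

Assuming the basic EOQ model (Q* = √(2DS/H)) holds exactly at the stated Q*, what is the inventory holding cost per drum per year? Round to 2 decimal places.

Since Q* = (2DS/H)^½, squaring gives Q*²·H = 2DS.
H = 2DS / Q² = 2 × 55,050 × 150 / 4,284² = 0.8999

$0.90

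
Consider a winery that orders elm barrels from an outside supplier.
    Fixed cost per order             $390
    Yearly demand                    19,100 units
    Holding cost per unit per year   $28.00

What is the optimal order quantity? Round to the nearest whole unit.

EOQ = √(2DS/H) = √(2 × 19,100 × 390 / 28)
    = √(532,071.43) ≈ 729.43

729 units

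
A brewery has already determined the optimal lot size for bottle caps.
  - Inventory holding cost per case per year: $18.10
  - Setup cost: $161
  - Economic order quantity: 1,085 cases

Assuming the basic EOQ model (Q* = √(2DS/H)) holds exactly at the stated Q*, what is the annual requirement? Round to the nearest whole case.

Since Q* = (2DS/H)^½, squaring gives Q*²·H = 2DS.
D = Q²H / (2S) = 1,085² × 18.1 / (2 × 161) = 66,173.21

66,173 cases per year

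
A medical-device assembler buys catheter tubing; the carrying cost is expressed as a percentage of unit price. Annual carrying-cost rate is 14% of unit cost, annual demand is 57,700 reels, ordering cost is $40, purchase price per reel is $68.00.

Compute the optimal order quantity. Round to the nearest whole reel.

H = i·C = 0.14 × $68 = $9.5200 per reel-year
EOQ = √(2DS/H) = √(2 × 57,700 × 40 / 9.52)
    = √(484,873.95) ≈ 696.33

696 reels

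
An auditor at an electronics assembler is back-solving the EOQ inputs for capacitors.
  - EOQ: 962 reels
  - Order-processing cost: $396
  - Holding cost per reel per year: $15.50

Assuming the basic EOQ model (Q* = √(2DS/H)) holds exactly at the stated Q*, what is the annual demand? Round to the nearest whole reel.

From Q* = √(2DS/H) ⇒ Q*² = 2DS/H.
D = Q²H / (2S) = 962² × 15.5 / (2 × 396) = 18,111.59

18,112 reels per year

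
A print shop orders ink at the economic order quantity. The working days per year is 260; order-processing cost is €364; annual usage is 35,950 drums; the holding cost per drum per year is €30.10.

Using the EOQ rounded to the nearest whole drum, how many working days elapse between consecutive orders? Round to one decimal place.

6.7 days

Q* = √(2·D·S / H) = √(2·35,950·364 / 30.1) = √869,488.4 ≈ 932.46 → Q = 932 drums
Days between orders = 260 / (D/Q) = 260 / 38.573 ≈ 6.740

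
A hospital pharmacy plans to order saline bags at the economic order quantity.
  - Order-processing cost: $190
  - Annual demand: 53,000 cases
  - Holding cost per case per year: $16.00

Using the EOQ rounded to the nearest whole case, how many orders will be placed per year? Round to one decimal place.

47.2 orders per year

Q* = √(2·D·S / H) = √(2·53,000·190 / 16) = √1,258,750.0 ≈ 1,121.94 → Q = 1,122
N = D/Q = 53,000/1,122 ≈ 47.237 orders/yr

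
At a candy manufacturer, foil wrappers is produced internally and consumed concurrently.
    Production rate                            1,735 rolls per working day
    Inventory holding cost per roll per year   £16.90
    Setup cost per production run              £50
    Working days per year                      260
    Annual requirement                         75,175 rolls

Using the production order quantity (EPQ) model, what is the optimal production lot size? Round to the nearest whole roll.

731 rolls

Daily demand d = 75,175/260 = 289.135; p = 1735; 1 − d/p = 0.83335
EPQ = √(2DS / (H(1 − d/p)))
    = √(2 × 75,175 × 50 / (16.9 × 0.83335)) ≈ 730.60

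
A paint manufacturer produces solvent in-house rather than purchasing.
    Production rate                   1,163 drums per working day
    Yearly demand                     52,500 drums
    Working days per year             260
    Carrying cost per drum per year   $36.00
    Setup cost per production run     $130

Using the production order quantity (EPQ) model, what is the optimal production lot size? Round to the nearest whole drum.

677 drums

Daily demand d = 52,500/260 = 201.923; p = 1163; 1 − d/p = 0.82638
EPQ = √(2DS / (H(1 − d/p)))
    = √(2 × 52,500 × 130 / (36 × 0.82638)) ≈ 677.37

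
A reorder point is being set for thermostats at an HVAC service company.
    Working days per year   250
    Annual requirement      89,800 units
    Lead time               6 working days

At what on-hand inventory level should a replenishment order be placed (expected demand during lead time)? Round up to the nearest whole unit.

Daily demand d = 89,800 / 250 = 359.200 units/day
Demand during lead time = 359.200 × 6 = 2,155.20
Reorder point = 2,155.20 → round up

2,156 units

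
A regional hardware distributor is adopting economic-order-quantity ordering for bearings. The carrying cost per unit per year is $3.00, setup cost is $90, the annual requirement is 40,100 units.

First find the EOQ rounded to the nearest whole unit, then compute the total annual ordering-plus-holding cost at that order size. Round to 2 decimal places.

$4,653.39

Q* = √(2·D·S / H) = √(2·40,100·90 / 3) = √2,406,000.0 ≈ 1,551.13 → Q = 1,551 units
Annual ordering cost = (D/Q)·S = (40,100/1,551) × 90 = $2,326.89
Annual holding cost  = (Q/2)·H = (1,551/2) × 3 = $2,326.50
Total = $2,326.89 + $2,326.50 = $4,653.39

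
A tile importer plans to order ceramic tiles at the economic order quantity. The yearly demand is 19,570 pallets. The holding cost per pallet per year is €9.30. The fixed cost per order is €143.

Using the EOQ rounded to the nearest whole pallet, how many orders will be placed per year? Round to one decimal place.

25.2 orders per year

EOQ = √(2DS/H) = √(2 × 19,570 × 143 / 9.3)
    = √(601,830.11) ≈ 775.78 → Q = 776
N = D/Q = 19,570/776 ≈ 25.219 orders/yr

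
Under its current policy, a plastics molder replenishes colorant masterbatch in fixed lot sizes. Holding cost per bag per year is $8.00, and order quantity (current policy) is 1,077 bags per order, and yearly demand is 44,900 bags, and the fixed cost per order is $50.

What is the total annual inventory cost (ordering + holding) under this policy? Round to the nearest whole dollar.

Ordering: D/Q × S = 44,900/1,077 × $50 = $2,084.49
Holding:  Q/2 × H = 1,077/2 × $8 = $4,308.00
Total = $2,084.49 + $4,308.00 = $6,392.49

$6,392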